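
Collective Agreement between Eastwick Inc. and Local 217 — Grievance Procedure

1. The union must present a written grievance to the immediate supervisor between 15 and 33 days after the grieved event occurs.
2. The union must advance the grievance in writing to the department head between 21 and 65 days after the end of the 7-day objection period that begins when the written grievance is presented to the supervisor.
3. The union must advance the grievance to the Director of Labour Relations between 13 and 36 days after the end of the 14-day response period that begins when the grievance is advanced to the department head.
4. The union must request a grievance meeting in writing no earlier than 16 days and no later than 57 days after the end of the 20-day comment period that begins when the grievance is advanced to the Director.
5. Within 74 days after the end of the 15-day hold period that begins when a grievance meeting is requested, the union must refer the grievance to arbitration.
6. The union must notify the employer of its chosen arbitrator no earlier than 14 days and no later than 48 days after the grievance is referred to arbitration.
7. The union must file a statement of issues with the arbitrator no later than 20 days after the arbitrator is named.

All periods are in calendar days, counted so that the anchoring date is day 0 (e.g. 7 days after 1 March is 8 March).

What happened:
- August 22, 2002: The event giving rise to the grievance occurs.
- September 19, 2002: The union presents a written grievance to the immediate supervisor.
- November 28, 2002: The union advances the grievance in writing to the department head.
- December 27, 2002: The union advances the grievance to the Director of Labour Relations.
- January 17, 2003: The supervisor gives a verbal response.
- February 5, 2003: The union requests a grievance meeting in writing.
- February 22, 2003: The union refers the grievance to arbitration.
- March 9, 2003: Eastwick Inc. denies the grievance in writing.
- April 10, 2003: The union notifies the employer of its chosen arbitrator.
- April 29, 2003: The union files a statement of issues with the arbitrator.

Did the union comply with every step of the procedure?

(1) the permitted window runs from August 22, 2002 + 15 = September 6, 2002 to August 22, 2002 + 33 = September 24, 2002; done September 19, 2002 — within the window.
(2) the permitted window runs from September 26, 2002 + 21 = October 17, 2002 to September 26, 2002 + 65 = November 30, 2002; November 28, 2002 falls inside that range.
(3) the permitted window runs from December 12, 2002 + 13 = December 25, 2002 to December 12, 2002 + 36 = January 17, 2003; December 27, 2002 falls inside that range.
(4) the permitted window runs from January 16, 2003 + 16 = February 1, 2003 to January 16, 2003 + 57 = March 14, 2003; done February 5, 2003 — within the window.
(5) due by February 20, 2003 + 74 days = May 5, 2003; February 22, 2003 is within that limit.
(6) the permitted window runs from February 22, 2003 + 14 = March 8, 2003 to February 22, 2003 + 48 = April 11, 2003; done April 10, 2003, which is between those dates.
(7) due by April 10, 2003 + 20 days = April 30, 2003; done April 29, 2003 — timely.

Yes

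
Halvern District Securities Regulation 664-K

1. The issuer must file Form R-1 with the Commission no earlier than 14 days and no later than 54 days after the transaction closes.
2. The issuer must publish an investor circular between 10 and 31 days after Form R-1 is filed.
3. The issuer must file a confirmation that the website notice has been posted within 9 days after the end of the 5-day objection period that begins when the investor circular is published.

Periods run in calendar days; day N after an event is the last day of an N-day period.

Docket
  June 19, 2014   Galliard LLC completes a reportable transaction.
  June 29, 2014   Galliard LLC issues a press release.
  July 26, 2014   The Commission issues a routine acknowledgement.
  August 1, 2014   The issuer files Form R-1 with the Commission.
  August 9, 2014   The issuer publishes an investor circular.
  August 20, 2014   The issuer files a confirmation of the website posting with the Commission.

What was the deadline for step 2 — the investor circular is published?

Step 2 runs from August 1, 2014, when Form R-1 is filed. The window is 10–31 days after August 1, 2014; it closes on September 1, 2014.

September 1, 2014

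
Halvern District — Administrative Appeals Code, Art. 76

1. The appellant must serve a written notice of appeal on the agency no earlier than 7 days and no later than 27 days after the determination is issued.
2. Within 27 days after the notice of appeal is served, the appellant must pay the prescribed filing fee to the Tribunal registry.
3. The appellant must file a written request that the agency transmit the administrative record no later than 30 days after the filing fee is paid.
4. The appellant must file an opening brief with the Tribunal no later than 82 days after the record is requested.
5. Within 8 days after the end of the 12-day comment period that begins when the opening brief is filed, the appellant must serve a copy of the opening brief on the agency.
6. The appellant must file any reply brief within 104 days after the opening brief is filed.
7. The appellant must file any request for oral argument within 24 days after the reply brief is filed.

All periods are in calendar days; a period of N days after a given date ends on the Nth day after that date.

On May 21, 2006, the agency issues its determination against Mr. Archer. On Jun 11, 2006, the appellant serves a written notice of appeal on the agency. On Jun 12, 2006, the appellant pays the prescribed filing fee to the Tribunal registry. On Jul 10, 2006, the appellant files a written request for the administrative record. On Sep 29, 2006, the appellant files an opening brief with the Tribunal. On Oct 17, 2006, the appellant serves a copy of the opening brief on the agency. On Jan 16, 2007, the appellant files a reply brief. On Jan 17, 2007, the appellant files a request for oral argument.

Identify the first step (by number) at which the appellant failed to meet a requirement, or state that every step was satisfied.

Step 6

(1) the permitted window runs from May 21, 2006 + 7 = May 28, 2006 to May 21, 2006 + 27 = Jun 17, 2006; done Jun 11, 2006, which is between those dates.
(2) due by Jun 11, 2006 + 27 days = Jul 8, 2006; completed Jun 12, 2006, before the deadline.
(3) due by Jun 12, 2006 + 30 days = Jul 12, 2006; completed Jul 10, 2006, before the deadline.
(4) due by Jul 10, 2006 + 82 days = Sep 30, 2006; completed Sep 29, 2006, before the deadline.
(5) due by Oct 11, 2006 + 8 days = Oct 19, 2006; done Oct 17, 2006 — timely.
(6) due by Sep 29, 2006 + 104 days = Jan 11, 2007; not done until Jan 16, 2007, 5 days after the deadline.
No need to go further; step 6 was not satisfied.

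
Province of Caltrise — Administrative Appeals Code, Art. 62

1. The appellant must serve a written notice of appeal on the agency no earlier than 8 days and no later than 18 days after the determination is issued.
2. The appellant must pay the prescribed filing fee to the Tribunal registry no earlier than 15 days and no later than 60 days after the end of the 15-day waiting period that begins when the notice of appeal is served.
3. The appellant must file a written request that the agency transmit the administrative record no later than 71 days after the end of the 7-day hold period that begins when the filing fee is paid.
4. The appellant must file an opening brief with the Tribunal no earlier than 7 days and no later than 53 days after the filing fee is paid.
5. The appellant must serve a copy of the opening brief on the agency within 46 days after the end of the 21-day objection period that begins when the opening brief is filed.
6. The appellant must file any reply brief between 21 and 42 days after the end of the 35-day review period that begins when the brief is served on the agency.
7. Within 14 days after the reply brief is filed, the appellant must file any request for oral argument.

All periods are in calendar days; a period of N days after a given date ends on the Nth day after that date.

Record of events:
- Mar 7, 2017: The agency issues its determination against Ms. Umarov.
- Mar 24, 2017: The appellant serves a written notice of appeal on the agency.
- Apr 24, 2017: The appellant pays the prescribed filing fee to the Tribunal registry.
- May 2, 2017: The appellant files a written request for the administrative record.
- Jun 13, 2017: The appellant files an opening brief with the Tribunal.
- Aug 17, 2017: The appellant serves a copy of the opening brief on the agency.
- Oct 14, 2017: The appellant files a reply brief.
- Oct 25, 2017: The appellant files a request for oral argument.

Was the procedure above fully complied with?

Step 1: the window is 8–18 days after Mar 7, 2017 (when the determination is issued), so Mar 15, 2017 through Mar 25, 2017; done Mar 24, 2017, which is between those dates.
Step 2: the window is 15–60 days after Apr 8, 2017 (end of the 15-day waiting period, which began when the notice of appeal is served on Mar 24, 2017), so Apr 23, 2017 through Jun 7, 2017; done Apr 24, 2017 — within the window.
Step 3: 71 days after May 1, 2017 (end of the 7-day hold period, which began when the filing fee is paid on Apr 24, 2017) is Jul 11, 2017; done May 2, 2017 — timely.
Step 4: the window is 7–53 days after Apr 24, 2017 (when the filing fee is paid), so May 1, 2017 through Jun 16, 2017; done Jun 13, 2017, which is between those dates.
Step 5: 46 days after Jul 4, 2017 (end of the 21-day objection period, which began when the opening brief is filed on Jun 13, 2017) is Aug 19, 2017; done Aug 17, 2017 — timely.
Step 6: the window is 21–42 days after Sep 21, 2017 (end of the 35-day review period, which began when the brief is served on the agency on Aug 17, 2017), so Oct 12, 2017 through Nov 2, 2017; done Oct 14, 2017, which is between those dates.
Step 7: 14 days after Oct 14, 2017 (when the reply brief is filed) is Oct 28, 2017; Oct 25, 2017 is within that limit.

Yes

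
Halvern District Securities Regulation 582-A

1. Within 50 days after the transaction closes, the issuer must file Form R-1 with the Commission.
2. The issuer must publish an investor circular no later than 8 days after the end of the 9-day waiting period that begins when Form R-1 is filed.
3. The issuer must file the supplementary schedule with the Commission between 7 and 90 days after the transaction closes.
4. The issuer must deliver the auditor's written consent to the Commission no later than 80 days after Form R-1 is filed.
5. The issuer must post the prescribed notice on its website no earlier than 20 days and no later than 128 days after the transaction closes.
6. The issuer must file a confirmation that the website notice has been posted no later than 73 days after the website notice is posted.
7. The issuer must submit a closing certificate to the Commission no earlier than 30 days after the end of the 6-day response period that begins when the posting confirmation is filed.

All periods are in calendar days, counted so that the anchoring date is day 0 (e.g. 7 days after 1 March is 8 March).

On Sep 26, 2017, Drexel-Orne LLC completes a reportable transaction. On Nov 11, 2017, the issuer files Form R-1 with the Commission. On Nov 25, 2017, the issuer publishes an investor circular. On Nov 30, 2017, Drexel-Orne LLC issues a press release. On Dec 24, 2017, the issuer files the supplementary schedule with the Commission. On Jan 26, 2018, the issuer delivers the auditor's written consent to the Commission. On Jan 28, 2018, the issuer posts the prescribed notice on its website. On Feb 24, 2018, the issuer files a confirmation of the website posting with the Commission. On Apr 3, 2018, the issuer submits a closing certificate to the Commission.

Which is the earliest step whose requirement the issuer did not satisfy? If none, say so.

(1) due by Sep 26, 2017 + 50 days = Nov 15, 2017; completed Nov 11, 2017, before the deadline.
(2) due by Nov 20, 2017 + 8 days = Nov 28, 2017; done Nov 25, 2017 — timely.
(3) the permitted window runs from Sep 26, 2017 + 7 = Oct 3, 2017 to Sep 26, 2017 + 90 = Dec 25, 2017; Dec 24, 2017 falls inside that range.
(4) due by Nov 11, 2017 + 80 days = Jan 30, 2018; Jan 26, 2018 is within that limit.
(5) the permitted window runs from Sep 26, 2017 + 20 = Oct 16, 2017 to Sep 26, 2017 + 128 = Feb 1, 2018; Jan 28, 2018 falls inside that range.
(6) due by Jan 28, 2018 + 73 days = Apr 11, 2018; done Feb 24, 2018 — timely.
(7) permitted from Mar 2, 2018 + 30 days = Apr 1, 2018 onward; Apr 3, 2018 is on or after that date.

None — every step was satisfied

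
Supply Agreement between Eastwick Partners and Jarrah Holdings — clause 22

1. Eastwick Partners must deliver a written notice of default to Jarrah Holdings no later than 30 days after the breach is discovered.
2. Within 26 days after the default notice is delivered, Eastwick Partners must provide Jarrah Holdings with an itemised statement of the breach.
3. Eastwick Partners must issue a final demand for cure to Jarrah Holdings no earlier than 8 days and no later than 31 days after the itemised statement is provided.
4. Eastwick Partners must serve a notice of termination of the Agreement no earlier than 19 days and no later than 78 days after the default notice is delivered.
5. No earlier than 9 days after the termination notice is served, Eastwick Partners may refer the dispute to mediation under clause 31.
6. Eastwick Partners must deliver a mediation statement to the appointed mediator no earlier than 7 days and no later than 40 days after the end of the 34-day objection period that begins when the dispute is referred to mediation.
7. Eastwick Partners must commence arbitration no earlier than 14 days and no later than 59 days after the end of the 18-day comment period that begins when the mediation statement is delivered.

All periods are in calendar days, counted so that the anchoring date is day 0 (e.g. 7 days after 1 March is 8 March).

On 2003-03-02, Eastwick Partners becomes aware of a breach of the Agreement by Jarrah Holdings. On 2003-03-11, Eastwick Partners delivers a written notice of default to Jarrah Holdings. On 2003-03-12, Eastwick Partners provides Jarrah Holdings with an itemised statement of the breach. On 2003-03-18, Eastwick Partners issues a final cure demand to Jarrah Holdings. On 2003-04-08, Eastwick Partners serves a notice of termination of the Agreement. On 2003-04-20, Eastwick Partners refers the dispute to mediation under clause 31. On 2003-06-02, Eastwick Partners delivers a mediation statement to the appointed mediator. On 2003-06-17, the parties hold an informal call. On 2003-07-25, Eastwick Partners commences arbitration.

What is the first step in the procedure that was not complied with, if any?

Step 3

(1) due by 2003-03-02 + 30 days = 2003-04-01; 2003-03-11 is within that limit.
(2) due by 2003-03-11 + 26 days = 2003-04-06; completed 2003-03-12, before the deadline.
(3) the permitted window runs from 2003-03-12 + 8 = 2003-03-20 to 2003-03-12 + 31 = 2003-04-12; 2003-03-18 is 2 days too early.
The analysis stops there.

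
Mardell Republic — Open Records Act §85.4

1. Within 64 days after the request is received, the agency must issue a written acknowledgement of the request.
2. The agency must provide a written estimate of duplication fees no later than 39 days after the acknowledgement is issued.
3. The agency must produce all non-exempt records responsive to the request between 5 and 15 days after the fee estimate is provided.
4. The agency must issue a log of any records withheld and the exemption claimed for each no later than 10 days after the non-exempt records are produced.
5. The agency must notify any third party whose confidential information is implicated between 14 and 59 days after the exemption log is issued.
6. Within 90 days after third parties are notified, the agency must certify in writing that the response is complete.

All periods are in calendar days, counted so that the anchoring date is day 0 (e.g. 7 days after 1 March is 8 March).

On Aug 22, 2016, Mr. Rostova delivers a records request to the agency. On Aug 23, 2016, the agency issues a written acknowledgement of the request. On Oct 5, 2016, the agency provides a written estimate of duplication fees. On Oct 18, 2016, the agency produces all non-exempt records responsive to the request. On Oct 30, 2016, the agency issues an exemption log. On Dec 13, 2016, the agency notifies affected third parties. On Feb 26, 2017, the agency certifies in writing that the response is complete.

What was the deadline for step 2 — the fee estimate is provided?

Step 2 runs from Aug 23, 2016, when the acknowledgement is issued. 39 days after Aug 23, 2016 is Oct 1, 2016.

Oct 1, 2016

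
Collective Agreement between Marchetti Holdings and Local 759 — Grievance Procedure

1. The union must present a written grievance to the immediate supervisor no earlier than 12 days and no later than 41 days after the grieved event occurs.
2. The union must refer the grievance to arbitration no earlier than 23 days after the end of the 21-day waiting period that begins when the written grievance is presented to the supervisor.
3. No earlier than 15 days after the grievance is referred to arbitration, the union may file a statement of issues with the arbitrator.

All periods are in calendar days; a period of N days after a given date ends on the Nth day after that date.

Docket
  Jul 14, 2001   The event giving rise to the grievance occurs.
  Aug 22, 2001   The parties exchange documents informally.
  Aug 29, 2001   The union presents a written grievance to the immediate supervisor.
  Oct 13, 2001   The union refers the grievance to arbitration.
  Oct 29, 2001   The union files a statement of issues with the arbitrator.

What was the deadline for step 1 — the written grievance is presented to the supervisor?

Aug 24, 2001

Step 1 runs from Jul 14, 2001, when the grieved event occurs. The window is 12–41 days after Jul 14, 2001; it closes on Aug 24, 2001.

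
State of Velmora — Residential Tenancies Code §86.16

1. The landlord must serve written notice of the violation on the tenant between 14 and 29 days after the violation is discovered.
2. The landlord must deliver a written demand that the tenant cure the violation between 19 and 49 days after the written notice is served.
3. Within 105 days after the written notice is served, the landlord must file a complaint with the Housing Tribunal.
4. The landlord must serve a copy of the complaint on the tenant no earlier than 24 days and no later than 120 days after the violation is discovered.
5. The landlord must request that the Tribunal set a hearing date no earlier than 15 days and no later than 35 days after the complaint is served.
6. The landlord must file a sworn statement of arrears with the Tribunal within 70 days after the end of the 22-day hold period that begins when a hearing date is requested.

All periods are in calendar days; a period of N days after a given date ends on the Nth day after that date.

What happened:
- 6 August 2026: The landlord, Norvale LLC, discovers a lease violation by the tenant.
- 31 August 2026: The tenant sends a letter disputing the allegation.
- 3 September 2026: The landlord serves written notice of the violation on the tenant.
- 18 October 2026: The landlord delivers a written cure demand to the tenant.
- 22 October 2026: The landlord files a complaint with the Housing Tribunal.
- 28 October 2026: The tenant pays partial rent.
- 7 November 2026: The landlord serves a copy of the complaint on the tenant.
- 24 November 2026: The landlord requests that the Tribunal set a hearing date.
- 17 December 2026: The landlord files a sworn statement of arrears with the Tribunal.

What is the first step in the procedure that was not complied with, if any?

None — every step was satisfied

Step 1 — 14 and 29 days from 6 August 2026 (when the violation is discovered) are 20 August 2026 and 4 September 2026 respectively; done 3 September 2026, which is between those dates.
Step 2 — 19 and 49 days from 3 September 2026 (when the written notice is served) are 22 September 2026 and 22 October 2026 respectively; done 18 October 2026 — within the window.
Step 3 — counting 105 days from 3 September 2026 (when the written notice is served) gives a deadline of 17 December 2026; done 22 October 2026 — timely.
Step 4 — 24 and 120 days from 6 August 2026 (when the violation is discovered) are 30 August 2026 and 4 December 2026 respectively; 7 November 2026 falls inside that range.
Step 5 — 15 and 35 days from 7 November 2026 (when the complaint is served) are 22 November 2026 and 12 December 2026 respectively; done 24 November 2026, which is between those dates.
Step 6 — counting 70 days from 16 December 2026 (end of the 22-day hold period, which began when a hearing date is requested on 24 November 2026) gives a deadline of 24 February 2027; completed 17 December 2026, before the deadline.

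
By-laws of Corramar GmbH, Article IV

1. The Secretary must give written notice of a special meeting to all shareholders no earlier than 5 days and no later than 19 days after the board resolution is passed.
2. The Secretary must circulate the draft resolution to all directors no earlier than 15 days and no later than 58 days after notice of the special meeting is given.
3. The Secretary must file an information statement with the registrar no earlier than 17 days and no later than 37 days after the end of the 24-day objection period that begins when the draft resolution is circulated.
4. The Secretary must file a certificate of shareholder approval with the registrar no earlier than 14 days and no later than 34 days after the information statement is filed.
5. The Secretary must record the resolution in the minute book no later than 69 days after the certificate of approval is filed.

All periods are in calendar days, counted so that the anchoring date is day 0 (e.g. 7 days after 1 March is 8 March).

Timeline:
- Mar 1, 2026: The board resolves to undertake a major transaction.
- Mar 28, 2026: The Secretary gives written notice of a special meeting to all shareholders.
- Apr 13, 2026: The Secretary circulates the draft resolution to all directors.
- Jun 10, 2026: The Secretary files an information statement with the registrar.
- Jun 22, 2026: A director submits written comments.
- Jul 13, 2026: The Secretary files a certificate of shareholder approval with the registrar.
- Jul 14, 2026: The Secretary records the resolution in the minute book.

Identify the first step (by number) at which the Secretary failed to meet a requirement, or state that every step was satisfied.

Step 1 — 5 and 19 days from Mar 1, 2026 (when the board resolution is passed) are Mar 6, 2026 and Mar 20, 2026 respectively; done Mar 28, 2026 — 8 days after the window closed.
No need to go further; step 1 was not satisfied.

Step 1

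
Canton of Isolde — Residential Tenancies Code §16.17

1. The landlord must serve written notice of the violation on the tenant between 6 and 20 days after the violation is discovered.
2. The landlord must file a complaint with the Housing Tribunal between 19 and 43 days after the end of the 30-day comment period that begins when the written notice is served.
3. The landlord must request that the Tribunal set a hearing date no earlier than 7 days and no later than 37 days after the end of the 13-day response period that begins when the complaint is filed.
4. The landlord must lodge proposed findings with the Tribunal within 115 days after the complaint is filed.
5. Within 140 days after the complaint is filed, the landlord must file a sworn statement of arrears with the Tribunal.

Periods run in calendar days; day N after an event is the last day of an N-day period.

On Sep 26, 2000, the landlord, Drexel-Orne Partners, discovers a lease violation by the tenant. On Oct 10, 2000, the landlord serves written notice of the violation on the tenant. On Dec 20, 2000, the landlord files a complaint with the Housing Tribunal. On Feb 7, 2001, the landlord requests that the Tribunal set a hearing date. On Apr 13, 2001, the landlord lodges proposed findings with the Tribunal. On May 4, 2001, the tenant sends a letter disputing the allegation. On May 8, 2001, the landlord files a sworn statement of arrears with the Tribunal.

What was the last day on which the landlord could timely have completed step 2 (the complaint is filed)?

Dec 22, 2000

The written notice is served on Oct 10, 2000; the 30-day comment period therefore ends Nov 9, 2000, and step 2 runs from that date. The window is 19–43 days after Nov 9, 2000; it closes on Dec 22, 2000.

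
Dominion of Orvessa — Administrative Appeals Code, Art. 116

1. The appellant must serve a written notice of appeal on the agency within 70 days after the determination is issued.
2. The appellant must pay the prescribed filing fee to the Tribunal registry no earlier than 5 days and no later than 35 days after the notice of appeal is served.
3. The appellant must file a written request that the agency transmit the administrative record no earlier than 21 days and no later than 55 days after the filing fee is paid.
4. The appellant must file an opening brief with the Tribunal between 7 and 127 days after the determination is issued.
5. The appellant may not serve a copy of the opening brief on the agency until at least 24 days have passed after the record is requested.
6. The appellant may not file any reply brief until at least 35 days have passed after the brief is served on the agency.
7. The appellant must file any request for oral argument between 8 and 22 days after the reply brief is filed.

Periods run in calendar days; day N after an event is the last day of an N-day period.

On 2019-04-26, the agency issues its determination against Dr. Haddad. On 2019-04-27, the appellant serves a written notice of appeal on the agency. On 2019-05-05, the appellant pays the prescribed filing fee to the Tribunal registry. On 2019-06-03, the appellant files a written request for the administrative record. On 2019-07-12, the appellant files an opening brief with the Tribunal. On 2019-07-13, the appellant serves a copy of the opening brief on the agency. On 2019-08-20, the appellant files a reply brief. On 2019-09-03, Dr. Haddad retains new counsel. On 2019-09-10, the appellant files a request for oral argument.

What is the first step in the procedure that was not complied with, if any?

(1) due by 2019-04-26 + 70 days = 2019-07-05; done 2019-04-27 — timely.
(2) the permitted window runs from 2019-04-27 + 5 = 2019-05-02 to 2019-04-27 + 35 = 2019-06-01; done 2019-05-05, which is between those dates.
(3) the permitted window runs from 2019-05-05 + 21 = 2019-05-26 to 2019-05-05 + 55 = 2019-06-29; done 2019-06-03 — within the window.
(4) the permitted window runs from 2019-04-26 + 7 = 2019-05-03 to 2019-04-26 + 127 = 2019-08-31; 2019-07-12 falls inside that range.
(5) permitted from 2019-06-03 + 24 days = 2019-06-27 onward; 2019-07-13 is on or after that date.
(6) permitted from 2019-07-13 + 35 days = 2019-08-17 onward; done 2019-08-20 — permitted.
(7) the permitted window runs from 2019-08-20 + 8 = 2019-08-28 to 2019-08-20 + 22 = 2019-09-11; done 2019-09-10, which is between those dates.

None — every step was satisfied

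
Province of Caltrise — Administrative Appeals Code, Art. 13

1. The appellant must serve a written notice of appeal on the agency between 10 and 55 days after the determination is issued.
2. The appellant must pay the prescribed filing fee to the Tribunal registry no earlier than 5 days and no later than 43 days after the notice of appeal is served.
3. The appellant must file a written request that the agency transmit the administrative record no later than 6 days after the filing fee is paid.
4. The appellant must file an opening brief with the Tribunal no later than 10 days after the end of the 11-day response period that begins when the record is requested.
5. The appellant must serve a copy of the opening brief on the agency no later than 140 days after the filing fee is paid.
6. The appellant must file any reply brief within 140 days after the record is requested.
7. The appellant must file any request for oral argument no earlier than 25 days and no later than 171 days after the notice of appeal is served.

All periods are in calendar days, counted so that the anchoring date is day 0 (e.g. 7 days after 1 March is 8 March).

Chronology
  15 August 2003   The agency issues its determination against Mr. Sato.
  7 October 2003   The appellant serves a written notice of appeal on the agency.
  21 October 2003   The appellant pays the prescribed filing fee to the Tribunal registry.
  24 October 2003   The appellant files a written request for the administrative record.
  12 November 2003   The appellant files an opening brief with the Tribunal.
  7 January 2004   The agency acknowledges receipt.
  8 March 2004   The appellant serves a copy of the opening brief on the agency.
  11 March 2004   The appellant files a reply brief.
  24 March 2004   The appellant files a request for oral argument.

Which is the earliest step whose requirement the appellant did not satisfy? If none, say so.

None — every step was satisfied

Step 1 — 10 and 55 days from 15 August 2003 (when the determination is issued) are 25 August 2003 and 9 October 2003 respectively; done 7 October 2003, which is between those dates.
Step 2 — 5 and 43 days from 7 October 2003 (when the notice of appeal is served) are 12 October 2003 and 19 November 2003 respectively; done 21 October 2003, which is between those dates.
Step 3 — counting 6 days from 21 October 2003 (when the filing fee is paid) gives a deadline of 27 October 2003; 24 October 2003 is within that limit.
Step 4 — counting 10 days from 4 November 2003 (end of the 11-day response period, which began when the record is requested on 24 October 2003) gives a deadline of 14 November 2003; completed 12 November 2003, before the deadline.
Step 5 — counting 140 days from 21 October 2003 (when the filing fee is paid) gives a deadline of 9 March 2004; 8 March 2004 is within that limit.
Step 6 — counting 140 days from 24 October 2003 (when the record is requested) gives a deadline of 12 March 2004; 11 March 2004 is within that limit.
Step 7 — 25 and 171 days from 7 October 2003 (when the notice of appeal is served) are 1 November 2003 and 26 March 2004 respectively; done 24 March 2004 — within the window.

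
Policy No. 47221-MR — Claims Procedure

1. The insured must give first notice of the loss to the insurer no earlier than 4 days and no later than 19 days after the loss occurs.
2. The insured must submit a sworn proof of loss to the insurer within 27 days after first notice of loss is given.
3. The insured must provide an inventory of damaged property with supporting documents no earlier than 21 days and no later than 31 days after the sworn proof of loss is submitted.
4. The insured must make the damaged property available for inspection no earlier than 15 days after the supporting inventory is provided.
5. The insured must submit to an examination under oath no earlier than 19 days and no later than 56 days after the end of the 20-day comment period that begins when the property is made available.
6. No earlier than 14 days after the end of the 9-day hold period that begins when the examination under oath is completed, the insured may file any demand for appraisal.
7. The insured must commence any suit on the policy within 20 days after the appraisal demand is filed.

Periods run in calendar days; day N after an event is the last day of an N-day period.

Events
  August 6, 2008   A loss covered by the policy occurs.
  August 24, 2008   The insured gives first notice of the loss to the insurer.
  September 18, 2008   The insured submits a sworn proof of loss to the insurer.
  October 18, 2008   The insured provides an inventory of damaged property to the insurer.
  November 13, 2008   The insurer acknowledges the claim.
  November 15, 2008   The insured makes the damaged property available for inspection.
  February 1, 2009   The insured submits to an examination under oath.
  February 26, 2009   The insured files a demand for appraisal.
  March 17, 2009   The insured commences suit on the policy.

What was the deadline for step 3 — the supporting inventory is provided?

October 19, 2008

Step 3 runs from September 18, 2008, when the sworn proof of loss is submitted. The window is 21–31 days after September 18, 2008; it closes on October 19, 2008.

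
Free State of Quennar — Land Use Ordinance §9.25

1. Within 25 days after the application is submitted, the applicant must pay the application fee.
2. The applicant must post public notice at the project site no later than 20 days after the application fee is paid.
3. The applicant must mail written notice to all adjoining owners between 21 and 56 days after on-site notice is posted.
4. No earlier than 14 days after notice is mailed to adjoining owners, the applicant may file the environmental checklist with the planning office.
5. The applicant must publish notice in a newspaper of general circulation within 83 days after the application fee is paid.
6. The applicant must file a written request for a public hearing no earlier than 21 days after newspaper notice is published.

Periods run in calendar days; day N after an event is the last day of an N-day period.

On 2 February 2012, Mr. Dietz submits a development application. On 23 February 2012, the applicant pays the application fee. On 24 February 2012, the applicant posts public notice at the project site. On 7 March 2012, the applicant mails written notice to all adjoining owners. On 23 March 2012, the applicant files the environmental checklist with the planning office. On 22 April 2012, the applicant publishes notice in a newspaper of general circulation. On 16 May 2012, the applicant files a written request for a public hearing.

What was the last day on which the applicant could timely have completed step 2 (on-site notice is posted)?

14 March 2012

Step 2 runs from 23 February 2012, when the application fee is paid. 20 days after 23 February 2012 is 14 March 2012.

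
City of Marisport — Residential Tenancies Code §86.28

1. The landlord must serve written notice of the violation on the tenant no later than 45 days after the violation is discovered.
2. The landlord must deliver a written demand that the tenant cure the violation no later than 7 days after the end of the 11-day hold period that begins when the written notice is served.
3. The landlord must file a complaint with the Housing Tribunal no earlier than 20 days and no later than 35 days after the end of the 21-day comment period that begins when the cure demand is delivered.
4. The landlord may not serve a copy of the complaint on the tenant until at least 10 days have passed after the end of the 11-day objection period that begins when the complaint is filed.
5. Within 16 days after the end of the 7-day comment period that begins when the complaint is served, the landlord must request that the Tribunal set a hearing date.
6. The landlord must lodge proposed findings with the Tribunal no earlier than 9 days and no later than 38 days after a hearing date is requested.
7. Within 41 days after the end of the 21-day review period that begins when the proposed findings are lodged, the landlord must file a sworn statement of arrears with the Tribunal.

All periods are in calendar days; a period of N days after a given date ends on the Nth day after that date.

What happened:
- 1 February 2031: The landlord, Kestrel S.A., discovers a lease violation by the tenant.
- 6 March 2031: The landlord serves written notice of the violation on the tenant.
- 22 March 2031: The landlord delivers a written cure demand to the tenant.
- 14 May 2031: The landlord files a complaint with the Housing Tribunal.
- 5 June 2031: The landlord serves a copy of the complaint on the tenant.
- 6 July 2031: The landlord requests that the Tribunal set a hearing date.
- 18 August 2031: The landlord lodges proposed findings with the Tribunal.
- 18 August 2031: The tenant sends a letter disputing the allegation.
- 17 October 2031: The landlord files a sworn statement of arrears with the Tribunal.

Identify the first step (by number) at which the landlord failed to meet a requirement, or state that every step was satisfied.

Step 5

Step 1: 45 days after 1 February 2031 (when the violation is discovered) is 18 March 2031; 6 March 2031 is within that limit.
Step 2: 7 days after 17 March 2031 (end of the 11-day hold period, which began when the written notice is served on 6 March 2031) is 24 March 2031; 22 March 2031 is within that limit.
Step 3: the window is 20–35 days after 12 April 2031 (end of the 21-day comment period, which began when the cure demand is delivered on 22 March 2031), so 2 May 2031 through 17 May 2031; done 14 May 2031, which is between those dates.
Step 4: the earliest permitted date is 10 days after 25 May 2031 (end of the 11-day objection period, which began when the complaint is filed on 14 May 2031), i.e. 4 June 2031; done 5 June 2031, after the minimum wait.
Step 5: 16 days after 12 June 2031 (end of the 7-day comment period, which began when the complaint is served on 5 June 2031) is 28 June 2031; 6 July 2031 misses that deadline by 8 days.
The procedure was therefore not followed at step 5.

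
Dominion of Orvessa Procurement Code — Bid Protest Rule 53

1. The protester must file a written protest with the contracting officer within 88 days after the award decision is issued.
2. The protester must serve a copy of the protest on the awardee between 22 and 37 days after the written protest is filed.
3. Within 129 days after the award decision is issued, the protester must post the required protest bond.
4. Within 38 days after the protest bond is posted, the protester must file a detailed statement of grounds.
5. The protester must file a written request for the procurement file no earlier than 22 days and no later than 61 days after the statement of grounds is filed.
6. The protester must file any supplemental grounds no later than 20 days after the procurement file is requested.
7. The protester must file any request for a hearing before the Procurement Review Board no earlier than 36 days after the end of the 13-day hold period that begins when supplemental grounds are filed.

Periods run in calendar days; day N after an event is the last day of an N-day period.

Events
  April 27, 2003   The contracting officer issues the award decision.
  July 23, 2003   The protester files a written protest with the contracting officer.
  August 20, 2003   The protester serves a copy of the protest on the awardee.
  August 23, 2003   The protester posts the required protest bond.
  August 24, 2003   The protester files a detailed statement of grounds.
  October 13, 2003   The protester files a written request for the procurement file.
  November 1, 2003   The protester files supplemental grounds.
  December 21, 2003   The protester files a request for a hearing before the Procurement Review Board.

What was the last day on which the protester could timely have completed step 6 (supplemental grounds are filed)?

Step 6 runs from October 13, 2003, when the procurement file is requested. 20 days after October 13, 2003 is November 2, 2003.

November 2, 2003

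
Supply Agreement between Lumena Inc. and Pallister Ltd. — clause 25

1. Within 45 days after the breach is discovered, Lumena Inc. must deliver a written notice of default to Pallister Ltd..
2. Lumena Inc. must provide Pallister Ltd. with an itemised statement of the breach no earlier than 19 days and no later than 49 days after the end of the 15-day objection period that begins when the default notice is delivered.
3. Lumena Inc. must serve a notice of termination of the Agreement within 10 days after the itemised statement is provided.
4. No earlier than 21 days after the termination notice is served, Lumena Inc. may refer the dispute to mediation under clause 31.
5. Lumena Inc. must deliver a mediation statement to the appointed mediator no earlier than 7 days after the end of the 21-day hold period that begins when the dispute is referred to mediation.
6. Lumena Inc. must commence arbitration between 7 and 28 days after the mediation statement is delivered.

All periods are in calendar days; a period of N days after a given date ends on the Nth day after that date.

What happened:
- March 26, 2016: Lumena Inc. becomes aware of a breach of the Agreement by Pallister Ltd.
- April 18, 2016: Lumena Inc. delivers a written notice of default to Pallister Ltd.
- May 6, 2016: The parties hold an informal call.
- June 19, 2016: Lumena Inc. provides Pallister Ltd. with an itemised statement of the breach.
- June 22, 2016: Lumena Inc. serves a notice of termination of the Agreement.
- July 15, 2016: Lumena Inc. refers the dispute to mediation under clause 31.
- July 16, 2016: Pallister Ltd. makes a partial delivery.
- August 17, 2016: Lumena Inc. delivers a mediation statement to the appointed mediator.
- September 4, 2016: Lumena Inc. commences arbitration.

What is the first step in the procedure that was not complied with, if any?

None — every step was satisfied

Step 1 — counting 45 days from March 26, 2016 (when the breach is discovered) gives a deadline of May 10, 2016; completed April 18, 2016, before the deadline.
Step 2 — 19 and 49 days from May 3, 2016 (end of the 15-day objection period, which began when the default notice is delivered on April 18, 2016) are May 22, 2016 and June 21, 2016 respectively; June 19, 2016 falls inside that range.
Step 3 — counting 10 days from June 19, 2016 (when the itemised statement is provided) gives a deadline of June 29, 2016; June 22, 2016 is within that limit.
Step 4 — must wait 21 days from June 22, 2016 (when the termination notice is served), so not before July 13, 2016; done July 15, 2016, after the minimum wait.
Step 5 — must wait 7 days from August 5, 2016 (end of the 21-day hold period, which began when the dispute is referred to mediation on July 15, 2016), so not before August 12, 2016; done August 17, 2016 — permitted.
Step 6 — 7 and 28 days from August 17, 2016 (when the mediation statement is delivered) are August 24, 2016 and September 14, 2016 respectively; September 4, 2016 falls inside that range.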